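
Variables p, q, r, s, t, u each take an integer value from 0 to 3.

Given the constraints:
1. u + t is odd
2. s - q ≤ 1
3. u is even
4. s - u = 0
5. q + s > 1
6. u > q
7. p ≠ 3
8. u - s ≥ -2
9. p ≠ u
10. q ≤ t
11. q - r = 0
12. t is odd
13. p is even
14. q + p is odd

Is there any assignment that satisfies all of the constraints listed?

Satisfiable

Try p = 0, q = 1, r = 1, s = 2, t = 3, u = 2.
Check constraint 2: s - q = 1; constraint 4: s - u = 0. The remaining constraints are straightforward to verify.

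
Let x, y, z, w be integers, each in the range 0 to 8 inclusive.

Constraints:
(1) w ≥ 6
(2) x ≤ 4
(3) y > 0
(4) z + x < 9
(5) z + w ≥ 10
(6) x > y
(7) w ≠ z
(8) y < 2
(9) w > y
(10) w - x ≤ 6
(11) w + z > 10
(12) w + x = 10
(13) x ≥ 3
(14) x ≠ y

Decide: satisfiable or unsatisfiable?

Try x = 3, y = 1, z = 5, w = 7.
Check constraint 4: z + x = 8; constraint 5: z + w = 12; constraint 10: w - x = 4. The remaining constraints are straightforward to verify.

Satisfiable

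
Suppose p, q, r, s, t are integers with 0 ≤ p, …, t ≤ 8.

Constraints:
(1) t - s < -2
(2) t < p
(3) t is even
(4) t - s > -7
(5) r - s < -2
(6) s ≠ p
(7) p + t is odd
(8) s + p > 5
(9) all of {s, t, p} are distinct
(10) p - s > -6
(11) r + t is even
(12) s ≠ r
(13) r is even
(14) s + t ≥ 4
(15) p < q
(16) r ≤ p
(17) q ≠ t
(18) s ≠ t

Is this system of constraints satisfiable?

The assignment p = 1, q = 5, r = 0, s = 5, t = 0 works:
  constraint 1 holds since t - s = -5.
  constraint 4 holds since t - s = -5.
The rest check out directly.

Satisfiable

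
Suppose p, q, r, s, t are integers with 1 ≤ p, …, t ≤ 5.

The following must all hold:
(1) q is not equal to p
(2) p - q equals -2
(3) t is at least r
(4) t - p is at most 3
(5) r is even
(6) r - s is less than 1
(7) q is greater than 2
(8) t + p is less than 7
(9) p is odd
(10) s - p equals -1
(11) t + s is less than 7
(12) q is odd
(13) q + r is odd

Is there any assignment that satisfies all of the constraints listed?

Setting (p, q, r, s, t) = (3, 5, 2, 2, 3) satisfies everything: constraint 2: p - q = -2; constraint 4: t - p = 0; constraint 6: r - s = 0, and the others follow.

Satisfiable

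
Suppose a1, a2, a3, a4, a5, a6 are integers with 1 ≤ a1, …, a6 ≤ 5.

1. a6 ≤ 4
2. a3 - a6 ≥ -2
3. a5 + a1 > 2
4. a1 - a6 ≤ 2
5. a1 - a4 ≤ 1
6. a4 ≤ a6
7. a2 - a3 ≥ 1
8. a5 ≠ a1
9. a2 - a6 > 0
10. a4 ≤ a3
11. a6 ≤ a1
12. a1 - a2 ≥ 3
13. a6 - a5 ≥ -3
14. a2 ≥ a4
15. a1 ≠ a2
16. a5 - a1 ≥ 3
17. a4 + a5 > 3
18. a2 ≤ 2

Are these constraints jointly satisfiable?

Unsatisfiable

Constraints 2, 7, 12, 13, and 16 give a2 − a3 ≥ 1, a3 − a6 ≥ -2, a6 − a5 ≥ -3, a5 − a1 ≥ 3, a1 − a2 ≥ 3.
Adding all 5 inequalities: the left sides telescope to 0, and the right sides sum to 1 + (-2) + (-3) + 3 + 3 = 2. So 0 ≥ 2, which is false.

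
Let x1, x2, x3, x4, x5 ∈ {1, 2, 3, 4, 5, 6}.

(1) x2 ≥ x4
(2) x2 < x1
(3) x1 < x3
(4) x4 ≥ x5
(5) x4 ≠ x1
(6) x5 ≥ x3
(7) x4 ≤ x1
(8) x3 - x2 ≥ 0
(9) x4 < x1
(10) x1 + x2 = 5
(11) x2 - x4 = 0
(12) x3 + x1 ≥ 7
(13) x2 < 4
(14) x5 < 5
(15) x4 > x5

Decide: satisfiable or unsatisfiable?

Unsatisfiable

Constraints 1, 2, 3, 6, and 15 give x5 < x4, x4 ≤ x2, x2 < x1, x1 < x3, x3 ≤ x5. Chaining: x5 < x4 ≤ x2 < x1 < x3 ≤ x5, which forces x5 < x5 — impossible.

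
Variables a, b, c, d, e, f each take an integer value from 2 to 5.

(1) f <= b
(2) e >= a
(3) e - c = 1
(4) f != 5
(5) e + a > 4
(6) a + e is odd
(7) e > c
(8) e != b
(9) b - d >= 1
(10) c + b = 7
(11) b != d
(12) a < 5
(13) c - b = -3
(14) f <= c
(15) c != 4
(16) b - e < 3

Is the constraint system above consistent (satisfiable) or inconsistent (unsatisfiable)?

Setting (a, b, c, d, e, f) = (2, 5, 2, 4, 3, 2) satisfies everything: constraint 3: e - c = 1; constraint 5: e + a = 5, and the others follow.

Satisfiable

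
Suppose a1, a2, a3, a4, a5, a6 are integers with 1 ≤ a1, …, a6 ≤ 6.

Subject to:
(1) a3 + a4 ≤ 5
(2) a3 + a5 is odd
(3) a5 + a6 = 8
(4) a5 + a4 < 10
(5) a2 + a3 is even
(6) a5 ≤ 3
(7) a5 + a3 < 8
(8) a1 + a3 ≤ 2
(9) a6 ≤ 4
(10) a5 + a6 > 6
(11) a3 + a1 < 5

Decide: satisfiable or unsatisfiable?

Unsatisfiable

From constraint 6: a5 ≤ 3. From constraint 9: a6 ≤ 4. Hence a5 + a6 ≤ 7. But constraint 3 requires a5 + a6 = 8, and 8 > 7. Contradiction.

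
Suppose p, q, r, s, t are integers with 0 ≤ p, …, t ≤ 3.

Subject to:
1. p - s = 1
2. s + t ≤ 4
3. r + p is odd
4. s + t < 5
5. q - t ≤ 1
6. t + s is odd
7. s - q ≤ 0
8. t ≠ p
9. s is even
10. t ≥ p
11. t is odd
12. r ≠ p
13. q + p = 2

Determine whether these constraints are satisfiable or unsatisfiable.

Satisfiable

Setting (p, q, r, s, t) = (1, 1, 0, 0, 3) satisfies everything: constraint 1: p - s = 1; constraint 2: s + t = 3; constraint 4: s + t = 3, and the others follow.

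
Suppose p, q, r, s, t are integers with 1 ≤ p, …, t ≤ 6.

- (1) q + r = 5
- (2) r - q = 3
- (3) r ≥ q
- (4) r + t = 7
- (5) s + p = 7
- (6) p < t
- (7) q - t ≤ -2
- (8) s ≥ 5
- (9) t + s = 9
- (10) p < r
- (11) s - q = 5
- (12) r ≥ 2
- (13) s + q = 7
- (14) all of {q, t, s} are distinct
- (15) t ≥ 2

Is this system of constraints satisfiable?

Satisfiable

Try p = 1, q = 1, r = 4, s = 6, t = 3.
Check constraint 1: q + r = 5; constraint 2: r - q = 3; constraint 4: r + t = 7. The remaining constraints are straightforward to verify.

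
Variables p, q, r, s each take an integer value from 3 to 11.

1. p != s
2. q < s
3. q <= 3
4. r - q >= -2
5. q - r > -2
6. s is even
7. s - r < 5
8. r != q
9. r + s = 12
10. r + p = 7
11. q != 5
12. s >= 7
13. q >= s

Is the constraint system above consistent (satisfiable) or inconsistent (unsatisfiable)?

Unsatisfiable

From constraint 12: s ≥ 7. From constraints 3 and 13: s ≤ q and q ≤ 3, so s ≤ 3. But 3 < 7, so no value of s works.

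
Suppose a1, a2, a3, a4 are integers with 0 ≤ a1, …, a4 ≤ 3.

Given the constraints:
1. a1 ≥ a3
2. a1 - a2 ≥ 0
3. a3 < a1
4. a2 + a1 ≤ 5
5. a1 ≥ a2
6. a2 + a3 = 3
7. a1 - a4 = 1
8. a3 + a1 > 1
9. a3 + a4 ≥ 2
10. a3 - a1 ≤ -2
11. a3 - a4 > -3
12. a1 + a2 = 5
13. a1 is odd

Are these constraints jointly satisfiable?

Satisfiable

The assignment a1 = 3, a2 = 2, a3 = 1, a4 = 2 works:
  constraint 2 holds since a1 - a2 = 1.
  constraint 4 holds since a2 + a1 = 5.
  constraint 6 holds since a2 + a3 = 3.
The rest check out directly.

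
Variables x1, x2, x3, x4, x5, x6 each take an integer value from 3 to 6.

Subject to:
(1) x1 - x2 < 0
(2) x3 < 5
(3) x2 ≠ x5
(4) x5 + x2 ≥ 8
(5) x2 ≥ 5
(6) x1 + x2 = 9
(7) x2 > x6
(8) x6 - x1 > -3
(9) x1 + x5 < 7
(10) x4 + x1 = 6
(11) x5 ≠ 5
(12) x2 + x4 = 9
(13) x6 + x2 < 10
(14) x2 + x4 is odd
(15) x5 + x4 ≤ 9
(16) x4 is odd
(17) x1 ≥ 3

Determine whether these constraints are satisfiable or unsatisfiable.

Satisfiable

The assignment x1 = 3, x2 = 6, x3 = 4, x4 = 3, x5 = 3, x6 = 3 works:
  constraint 1 holds since x1 - x2 = -3.
  constraint 4 holds since x5 + x2 = 9.
The rest check out directly.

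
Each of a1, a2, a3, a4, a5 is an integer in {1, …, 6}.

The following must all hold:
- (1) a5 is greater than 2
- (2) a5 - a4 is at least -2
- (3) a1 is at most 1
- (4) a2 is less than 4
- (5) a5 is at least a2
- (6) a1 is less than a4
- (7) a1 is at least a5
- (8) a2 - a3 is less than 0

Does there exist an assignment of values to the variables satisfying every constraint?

From constraint 1: a5 ≥ 3. From constraints 3 and 7: a5 ≤ a1 and a1 ≤ 1, so a5 ≤ 1. But 1 < 3, so no value of a5 works.

Unsatisfiable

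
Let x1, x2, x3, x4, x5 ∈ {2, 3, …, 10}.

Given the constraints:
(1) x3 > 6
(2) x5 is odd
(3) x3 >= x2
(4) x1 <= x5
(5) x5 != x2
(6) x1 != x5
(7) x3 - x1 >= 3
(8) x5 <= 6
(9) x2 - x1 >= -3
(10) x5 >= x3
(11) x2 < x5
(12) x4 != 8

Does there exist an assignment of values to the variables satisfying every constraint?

Unsatisfiable

From constraint 1: x3 ≥ 7. From constraints 8 and 10: x3 ≤ x5 and x5 ≤ 6, so x3 ≤ 6. But 6 < 7, so no value of x3 works.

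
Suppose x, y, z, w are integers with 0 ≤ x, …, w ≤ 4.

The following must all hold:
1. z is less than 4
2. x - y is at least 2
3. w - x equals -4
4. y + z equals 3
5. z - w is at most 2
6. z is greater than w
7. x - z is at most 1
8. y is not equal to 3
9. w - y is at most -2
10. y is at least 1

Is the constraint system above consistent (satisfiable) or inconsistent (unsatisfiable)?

Unsatisfiable

Constraints 2, 5, 7, and 9 give x − y ≥ 2, y − w ≥ 2, w − z ≥ -2, z − x ≥ -1.
Adding all 4 inequalities: the left sides telescope to 0, and the right sides sum to 2 + 2 + (-2) + (-1) = 1. So 0 ≥ 1, which is false.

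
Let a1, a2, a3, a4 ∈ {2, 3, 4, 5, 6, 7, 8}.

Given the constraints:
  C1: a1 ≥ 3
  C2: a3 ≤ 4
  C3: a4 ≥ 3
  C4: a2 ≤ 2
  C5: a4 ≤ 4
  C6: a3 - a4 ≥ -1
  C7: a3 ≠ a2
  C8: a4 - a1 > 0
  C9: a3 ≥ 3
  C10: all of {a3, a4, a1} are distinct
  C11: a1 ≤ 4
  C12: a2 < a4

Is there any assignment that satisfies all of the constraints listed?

Constraints 1, 2, 3, 5, 9, and 11 confine each of a3, a4, a1 to the 2 values {3, 4}.
Constraint 10 requires all 3 of them to be distinct, but only 2 values are available — impossible by the pigeonhole principle.

Unsatisfiable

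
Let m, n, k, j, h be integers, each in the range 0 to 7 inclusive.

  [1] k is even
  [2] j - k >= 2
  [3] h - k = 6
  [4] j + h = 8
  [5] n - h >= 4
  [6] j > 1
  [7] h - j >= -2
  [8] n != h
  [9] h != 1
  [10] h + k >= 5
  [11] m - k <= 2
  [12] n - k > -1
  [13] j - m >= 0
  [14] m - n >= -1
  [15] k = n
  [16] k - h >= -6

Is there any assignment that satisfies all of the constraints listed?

Constraints 2, 5, 7, 11, and 14 give n − h ≥ 4, h − j ≥ -2, j − k ≥ 2, k − m ≥ -2, m − n ≥ -1.
Adding all 5 inequalities: the left sides telescope to 0, and the right sides sum to 4 + (-2) + 2 + (-2) + (-1) = 1. So 0 ≥ 1, which is false.

Unsatisfiable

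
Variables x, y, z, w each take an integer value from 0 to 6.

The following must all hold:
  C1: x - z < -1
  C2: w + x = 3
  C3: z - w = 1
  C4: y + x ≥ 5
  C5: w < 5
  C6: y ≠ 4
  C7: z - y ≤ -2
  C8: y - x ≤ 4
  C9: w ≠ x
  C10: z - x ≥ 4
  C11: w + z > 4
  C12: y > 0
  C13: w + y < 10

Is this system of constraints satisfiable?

Unsatisfiable

Constraints 7, 8, and 10 give z − x ≥ 4, x − y ≥ -4, y − z ≥ 2.
Adding all 3 inequalities: the left sides telescope to 0, and the right sides sum to 4 + (-4) + 2 = 2. So 0 ≥ 2, which is false.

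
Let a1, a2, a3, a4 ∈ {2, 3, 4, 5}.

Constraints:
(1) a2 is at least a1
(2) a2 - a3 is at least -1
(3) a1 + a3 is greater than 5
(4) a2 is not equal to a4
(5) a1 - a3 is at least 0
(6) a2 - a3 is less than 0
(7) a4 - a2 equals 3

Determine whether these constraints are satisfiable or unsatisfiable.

Constraints 1, 5, and 6 give a3 ≤ a1, a1 ≤ a2, a2 < a3. Chaining: a3 ≤ a1 ≤ a2 < a3, which forces a3 < a3 — impossible.

Unsatisfiable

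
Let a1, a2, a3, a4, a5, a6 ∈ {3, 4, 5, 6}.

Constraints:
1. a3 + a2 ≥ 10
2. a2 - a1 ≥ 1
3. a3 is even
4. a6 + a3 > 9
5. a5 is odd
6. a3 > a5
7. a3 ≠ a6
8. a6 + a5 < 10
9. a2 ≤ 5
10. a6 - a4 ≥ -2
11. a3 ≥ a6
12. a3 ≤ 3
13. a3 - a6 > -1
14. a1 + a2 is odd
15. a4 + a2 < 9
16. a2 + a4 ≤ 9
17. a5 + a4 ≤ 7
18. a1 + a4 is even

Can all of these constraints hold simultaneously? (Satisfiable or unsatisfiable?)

Unsatisfiable

From constraint 12: a3 ≤ 3. From constraint 9: a2 ≤ 5. Hence a3 + a2 ≤ 8. But constraint 1 requires a3 + a2 ≥ 10, and 10 > 8. Contradiction.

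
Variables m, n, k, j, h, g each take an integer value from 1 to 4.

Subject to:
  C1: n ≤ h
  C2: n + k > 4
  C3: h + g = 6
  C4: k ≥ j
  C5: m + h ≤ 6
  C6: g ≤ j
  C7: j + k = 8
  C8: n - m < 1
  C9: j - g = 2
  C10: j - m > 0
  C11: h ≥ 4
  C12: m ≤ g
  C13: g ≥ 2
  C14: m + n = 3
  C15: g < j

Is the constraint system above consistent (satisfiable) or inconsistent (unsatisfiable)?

Satisfiable

Try m = 2, n = 1, k = 4, j = 4, h = 4, g = 2.
Check constraint 2: n + k = 5; constraint 3: h + g = 6; constraint 5: m + h = 6. The remaining constraints are straightforward to verify.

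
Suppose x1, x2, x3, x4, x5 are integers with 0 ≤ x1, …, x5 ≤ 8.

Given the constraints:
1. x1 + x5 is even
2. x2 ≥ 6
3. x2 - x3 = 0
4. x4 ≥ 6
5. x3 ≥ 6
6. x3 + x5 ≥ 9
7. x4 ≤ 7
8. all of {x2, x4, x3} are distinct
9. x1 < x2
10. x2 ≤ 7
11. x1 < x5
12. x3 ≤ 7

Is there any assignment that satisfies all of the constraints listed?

Constraints 2, 4, 5, 7, 10, and 12 confine each of x2, x4, x3 to the 2 values {6, 7}.
Constraint 8 requires all 3 of them to be distinct, but only 2 values are available — impossible by the pigeonhole principle.

Unsatisfiable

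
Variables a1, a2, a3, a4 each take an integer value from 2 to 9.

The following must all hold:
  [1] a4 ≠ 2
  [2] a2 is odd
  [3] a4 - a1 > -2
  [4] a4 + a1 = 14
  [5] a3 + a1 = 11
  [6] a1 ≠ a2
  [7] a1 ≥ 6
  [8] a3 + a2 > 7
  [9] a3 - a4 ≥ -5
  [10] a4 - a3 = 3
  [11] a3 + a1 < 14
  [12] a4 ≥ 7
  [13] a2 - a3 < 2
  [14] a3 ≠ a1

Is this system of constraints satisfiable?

Take a1 = 7, a2 = 5, a3 = 4, a4 = 7. Then constraint 3: a4 - a1 = 0; constraint 4: a4 + a1 = 14; constraint 5: a3 + a1 = 11, and every other listed constraint is also met.

Satisfiable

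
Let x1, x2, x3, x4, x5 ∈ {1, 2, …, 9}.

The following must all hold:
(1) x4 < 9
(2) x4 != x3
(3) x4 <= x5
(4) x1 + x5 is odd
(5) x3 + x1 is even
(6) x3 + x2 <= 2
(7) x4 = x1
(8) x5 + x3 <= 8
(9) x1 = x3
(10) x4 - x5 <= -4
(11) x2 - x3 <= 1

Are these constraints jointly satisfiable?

From constraints 7 and 9, x4 = x1 = x3, so x4 = x3. But constraint 2 says x4 ≠ x3. Contradiction.

Unsatisfiable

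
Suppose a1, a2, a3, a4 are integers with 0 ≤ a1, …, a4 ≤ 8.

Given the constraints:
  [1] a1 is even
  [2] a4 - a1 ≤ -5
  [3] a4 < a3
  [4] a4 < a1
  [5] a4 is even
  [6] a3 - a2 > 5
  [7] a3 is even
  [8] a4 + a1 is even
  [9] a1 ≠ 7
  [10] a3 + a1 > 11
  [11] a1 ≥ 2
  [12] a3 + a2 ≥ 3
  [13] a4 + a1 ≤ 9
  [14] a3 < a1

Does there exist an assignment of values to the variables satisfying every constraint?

Try a1 = 8, a2 = 0, a3 = 6, a4 = 0.
Check constraint 2: a4 - a1 = -8; constraint 6: a3 - a2 = 6. The remaining constraints are straightforward to verify.

Satisfiable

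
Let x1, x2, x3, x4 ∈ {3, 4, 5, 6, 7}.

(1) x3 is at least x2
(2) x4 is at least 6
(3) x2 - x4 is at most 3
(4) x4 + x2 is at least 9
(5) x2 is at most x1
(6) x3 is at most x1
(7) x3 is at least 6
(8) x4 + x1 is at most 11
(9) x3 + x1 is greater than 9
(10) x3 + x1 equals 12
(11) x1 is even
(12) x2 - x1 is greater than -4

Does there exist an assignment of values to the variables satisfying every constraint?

Unsatisfiable

From constraint 2: x4 ≥ 6. From constraints 6 and 7: x1 ≥ x3 ≥ 6. Hence x4 + x1 ≥ 12. But constraint 8 requires x4 + x1 ≤ 11, and 11 < 12. Contradiction.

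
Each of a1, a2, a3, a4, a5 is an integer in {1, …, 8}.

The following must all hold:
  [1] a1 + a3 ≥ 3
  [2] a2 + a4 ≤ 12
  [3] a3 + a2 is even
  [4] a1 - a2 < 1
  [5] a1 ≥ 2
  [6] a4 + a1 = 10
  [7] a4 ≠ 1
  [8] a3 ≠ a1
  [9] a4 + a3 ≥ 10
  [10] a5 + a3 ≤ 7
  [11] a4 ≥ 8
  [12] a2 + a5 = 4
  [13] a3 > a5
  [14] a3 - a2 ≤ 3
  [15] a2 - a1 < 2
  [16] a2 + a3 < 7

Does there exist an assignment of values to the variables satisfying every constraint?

Try a1 = 2, a2 = 2, a3 = 4, a4 = 8, a5 = 2.
Check constraint 1: a1 + a3 = 6; constraint 2: a2 + a4 = 10. The remaining constraints are straightforward to verify.

Satisfiable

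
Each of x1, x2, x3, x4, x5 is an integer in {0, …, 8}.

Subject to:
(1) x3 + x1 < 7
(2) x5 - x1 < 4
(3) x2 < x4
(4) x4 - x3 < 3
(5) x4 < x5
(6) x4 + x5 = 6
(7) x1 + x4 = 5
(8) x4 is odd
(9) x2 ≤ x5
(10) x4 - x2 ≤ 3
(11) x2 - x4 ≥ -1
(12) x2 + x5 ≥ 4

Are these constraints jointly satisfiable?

Satisfiable

Try x1 = 4, x2 = 0, x3 = 0, x4 = 1, x5 = 5.
Check constraint 1: x3 + x1 = 4; constraint 2: x5 - x1 = 1; constraint 4: x4 - x3 = 1. The remaining constraints are straightforward to verify.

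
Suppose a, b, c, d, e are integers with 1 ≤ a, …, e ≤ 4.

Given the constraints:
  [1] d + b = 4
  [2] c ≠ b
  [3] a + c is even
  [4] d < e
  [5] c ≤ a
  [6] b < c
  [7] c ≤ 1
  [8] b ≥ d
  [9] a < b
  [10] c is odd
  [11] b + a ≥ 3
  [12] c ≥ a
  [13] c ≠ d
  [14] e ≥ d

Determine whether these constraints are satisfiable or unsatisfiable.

Unsatisfiable

Constraints 5, 6, and 9 give b < c, c ≤ a, a < b. Chaining: b < c ≤ a < b, which forces b < b — impossible.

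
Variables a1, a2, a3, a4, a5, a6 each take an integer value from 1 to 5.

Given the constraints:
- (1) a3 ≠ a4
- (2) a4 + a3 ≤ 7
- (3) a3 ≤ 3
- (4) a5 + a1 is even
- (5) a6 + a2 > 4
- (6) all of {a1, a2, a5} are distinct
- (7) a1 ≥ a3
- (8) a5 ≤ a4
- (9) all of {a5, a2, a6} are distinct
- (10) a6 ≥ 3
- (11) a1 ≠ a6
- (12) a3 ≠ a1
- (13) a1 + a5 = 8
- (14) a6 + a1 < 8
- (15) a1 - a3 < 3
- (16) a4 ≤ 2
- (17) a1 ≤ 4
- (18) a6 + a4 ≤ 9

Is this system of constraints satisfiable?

Unsatisfiable

From constraint 17: a1 ≤ 4. From constraints 8 and 16: a5 ≤ a4 ≤ 2. Hence a1 + a5 ≤ 6. But constraint 13 requires a1 + a5 = 8, and 8 > 6. Contradiction.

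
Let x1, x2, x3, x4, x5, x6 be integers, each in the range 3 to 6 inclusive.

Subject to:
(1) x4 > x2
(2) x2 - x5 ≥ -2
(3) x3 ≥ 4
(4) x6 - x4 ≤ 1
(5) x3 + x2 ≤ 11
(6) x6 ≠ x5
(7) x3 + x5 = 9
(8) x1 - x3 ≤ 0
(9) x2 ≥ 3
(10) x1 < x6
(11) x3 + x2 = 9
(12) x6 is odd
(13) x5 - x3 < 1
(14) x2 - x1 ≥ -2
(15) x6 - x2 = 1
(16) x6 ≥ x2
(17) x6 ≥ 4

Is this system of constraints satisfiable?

Satisfiable

Setting (x1, x2, x3, x4, x5, x6) = (3, 4, 5, 6, 4, 5) satisfies everything: constraint 2: x2 - x5 = 0; constraint 4: x6 - x4 = -1, and the others follow.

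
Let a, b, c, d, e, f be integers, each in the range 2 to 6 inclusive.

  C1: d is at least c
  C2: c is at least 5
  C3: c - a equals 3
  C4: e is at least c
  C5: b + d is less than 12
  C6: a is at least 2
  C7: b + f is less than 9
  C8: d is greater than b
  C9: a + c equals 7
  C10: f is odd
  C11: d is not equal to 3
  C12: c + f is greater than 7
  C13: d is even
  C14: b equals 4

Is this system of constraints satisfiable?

Satisfiable

Setting (a, b, c, d, e, f) = (2, 4, 5, 6, 6, 3) satisfies everything: constraint 3: c - a = 3; constraint 5: b + d = 10; constraint 7: b + f = 7, and the others follow.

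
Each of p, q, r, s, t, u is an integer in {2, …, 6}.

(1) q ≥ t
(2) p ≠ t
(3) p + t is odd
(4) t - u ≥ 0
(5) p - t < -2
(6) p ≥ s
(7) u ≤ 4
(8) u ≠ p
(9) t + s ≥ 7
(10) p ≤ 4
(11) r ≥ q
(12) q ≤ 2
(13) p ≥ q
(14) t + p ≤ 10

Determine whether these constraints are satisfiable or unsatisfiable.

Unsatisfiable

From constraints 1 and 12: t ≤ q ≤ 2. From constraints 6 and 10: s ≤ p ≤ 4. Hence t + s ≤ 6. But constraint 9 requires t + s ≥ 7, and 7 > 6. Contradiction.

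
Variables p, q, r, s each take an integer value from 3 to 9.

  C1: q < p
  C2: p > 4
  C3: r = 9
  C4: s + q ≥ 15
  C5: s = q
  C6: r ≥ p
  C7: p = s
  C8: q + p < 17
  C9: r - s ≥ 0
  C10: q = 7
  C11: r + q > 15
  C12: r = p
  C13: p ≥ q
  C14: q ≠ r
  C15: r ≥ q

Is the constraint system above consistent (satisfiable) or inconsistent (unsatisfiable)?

Unsatisfiable

Constraint 3 fixes r = 9 and constraint 10 fixes q = 7. Constraints 5, 7, and 12 give r = p = s = q, so r = q. But 9 ≠ 7 — contradiction.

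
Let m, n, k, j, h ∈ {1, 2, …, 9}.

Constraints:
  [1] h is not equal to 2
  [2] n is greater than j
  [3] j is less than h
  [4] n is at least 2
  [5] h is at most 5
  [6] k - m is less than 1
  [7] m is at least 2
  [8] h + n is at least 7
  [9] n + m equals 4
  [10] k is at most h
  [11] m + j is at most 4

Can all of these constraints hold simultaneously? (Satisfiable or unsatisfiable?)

Satisfiable

Setting (m, n, k, j, h) = (2, 2, 1, 1, 5) satisfies everything: constraint 6: k - m = -1; constraint 8: h + n = 7, and the others follow.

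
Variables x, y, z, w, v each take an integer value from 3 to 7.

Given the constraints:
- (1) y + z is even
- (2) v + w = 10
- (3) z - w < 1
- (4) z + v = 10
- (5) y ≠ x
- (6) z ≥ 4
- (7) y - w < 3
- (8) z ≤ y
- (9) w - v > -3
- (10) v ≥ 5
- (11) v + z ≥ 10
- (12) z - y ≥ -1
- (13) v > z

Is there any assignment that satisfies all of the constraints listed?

Satisfiable

Setting (x, y, z, w, v) = (5, 4, 4, 4, 6) satisfies everything: constraint 2: v + w = 10; constraint 3: z - w = 0, and the others follow.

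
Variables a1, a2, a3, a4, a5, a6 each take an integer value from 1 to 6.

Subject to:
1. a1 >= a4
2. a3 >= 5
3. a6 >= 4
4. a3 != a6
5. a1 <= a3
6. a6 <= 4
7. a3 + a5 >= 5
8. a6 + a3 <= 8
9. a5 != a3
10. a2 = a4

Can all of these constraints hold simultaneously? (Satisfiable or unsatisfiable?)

Unsatisfiable

From constraint 3: a6 ≥ 4. From constraint 2: a3 ≥ 5. Hence a6 + a3 ≥ 9. But constraint 8 requires a6 + a3 ≤ 8, and 8 < 9. Contradiction.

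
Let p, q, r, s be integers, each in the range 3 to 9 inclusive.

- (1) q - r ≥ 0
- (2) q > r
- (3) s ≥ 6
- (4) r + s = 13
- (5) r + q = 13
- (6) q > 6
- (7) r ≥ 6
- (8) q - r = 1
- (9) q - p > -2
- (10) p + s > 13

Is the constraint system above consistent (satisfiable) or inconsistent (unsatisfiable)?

Satisfiable

The assignment p = 7, q = 7, r = 6, s = 7 works:
  constraint 1 holds since q - r = 1.
  constraint 4 holds since r + s = 13.
  constraint 5 holds since r + q = 13.
The rest check out directly.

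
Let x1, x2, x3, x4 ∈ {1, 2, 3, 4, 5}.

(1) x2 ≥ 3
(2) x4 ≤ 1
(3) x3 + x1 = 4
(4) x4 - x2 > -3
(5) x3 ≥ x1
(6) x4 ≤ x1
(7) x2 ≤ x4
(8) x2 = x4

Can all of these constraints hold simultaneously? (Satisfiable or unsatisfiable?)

Unsatisfiable

From constraints 1 and 7: x4 ≥ x2 and x2 ≥ 3, so x4 ≥ 3. From constraint 2: x4 ≤ 1. But 1 < 3, so no value of x4 works.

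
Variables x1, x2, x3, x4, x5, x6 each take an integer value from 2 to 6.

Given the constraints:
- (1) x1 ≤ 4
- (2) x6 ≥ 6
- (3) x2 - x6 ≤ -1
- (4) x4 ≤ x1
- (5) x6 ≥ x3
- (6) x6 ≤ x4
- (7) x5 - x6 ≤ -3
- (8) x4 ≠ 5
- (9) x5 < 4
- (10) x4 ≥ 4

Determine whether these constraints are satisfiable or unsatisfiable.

Unsatisfiable

From constraints 2 and 6: x4 ≥ x6 and x6 ≥ 6, so x4 ≥ 6. From constraints 1 and 4: x4 ≤ x1 and x1 ≤ 4, so x4 ≤ 4. But 4 < 6, so no value of x4 works.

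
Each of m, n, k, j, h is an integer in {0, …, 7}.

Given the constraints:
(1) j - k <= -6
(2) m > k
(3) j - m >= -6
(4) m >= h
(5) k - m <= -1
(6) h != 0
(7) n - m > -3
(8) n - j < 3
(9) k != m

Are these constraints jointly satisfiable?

Constraints 1, 3, and 5 give m − k ≥ 1, k − j ≥ 6, j − m ≥ -6.
Adding all 3 inequalities: the left sides telescope to 0, and the right sides sum to 1 + 6 + (-6) = 1. So 0 ≥ 1, which is false.

Unsatisfiable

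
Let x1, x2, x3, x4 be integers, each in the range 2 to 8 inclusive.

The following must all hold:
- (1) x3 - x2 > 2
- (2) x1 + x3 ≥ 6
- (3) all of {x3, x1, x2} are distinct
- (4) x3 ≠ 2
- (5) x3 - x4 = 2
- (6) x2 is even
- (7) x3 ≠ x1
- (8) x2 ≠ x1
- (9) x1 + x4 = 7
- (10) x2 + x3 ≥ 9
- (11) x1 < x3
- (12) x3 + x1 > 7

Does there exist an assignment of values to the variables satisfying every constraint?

One satisfying assignment is x1 = 2, x2 = 4, x3 = 7, x4 = 5.
For the less obvious constraints — constraint 1: x3 - x2 = 3; constraint 2: x1 + x3 = 9 — and the others hold by inspection.

Satisfiable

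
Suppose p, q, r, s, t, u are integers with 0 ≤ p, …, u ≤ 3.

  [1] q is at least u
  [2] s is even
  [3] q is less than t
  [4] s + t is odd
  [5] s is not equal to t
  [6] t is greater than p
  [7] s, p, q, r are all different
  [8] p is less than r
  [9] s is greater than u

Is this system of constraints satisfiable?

Satisfiable

The assignment p = 0, q = 1, r = 3, s = 2, t = 3, u = 1 works:
  constraint 2 holds since s = 2 is even.
  constraint 4 holds since s + t = 5 is odd.
  constraint 7 holds since values 2, 0, 1, 3 are distinct.
The rest check out directly.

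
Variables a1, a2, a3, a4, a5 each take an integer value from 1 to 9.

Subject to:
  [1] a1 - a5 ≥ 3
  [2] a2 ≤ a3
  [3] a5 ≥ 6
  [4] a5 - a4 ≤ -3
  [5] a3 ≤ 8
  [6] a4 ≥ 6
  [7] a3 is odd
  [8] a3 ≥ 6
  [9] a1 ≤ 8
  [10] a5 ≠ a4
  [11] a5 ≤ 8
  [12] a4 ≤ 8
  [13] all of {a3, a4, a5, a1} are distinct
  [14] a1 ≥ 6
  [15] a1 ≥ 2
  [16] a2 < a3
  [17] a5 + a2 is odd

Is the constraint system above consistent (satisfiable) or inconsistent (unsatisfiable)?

Unsatisfiable

Constraints 3, 5, 6, 8, 9, 11, 12, and 14 confine each of a3, a4, a5, a1 to the 3 values {6, …, 8}.
Constraint 13 requires all 4 of them to be distinct, but only 3 values are available — impossible by the pigeonhole principle.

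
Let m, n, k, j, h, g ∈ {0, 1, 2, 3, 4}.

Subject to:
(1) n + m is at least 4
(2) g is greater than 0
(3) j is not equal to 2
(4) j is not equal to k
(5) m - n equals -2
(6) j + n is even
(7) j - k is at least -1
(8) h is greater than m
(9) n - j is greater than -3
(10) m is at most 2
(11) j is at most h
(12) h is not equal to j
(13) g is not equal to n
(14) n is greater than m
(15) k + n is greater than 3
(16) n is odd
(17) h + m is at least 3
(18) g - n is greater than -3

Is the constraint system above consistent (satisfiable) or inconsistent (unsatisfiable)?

Take m = 1, n = 3, k = 1, j = 3, h = 4, g = 1. Then constraint 1: n + m = 4; constraint 5: m - n = -2, and every other listed constraint is also met.

Satisfiable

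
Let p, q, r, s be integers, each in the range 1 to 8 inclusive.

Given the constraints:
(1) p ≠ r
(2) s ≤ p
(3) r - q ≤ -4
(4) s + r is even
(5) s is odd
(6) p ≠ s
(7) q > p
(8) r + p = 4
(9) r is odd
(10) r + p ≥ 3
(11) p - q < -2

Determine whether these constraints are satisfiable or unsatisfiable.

Try p = 3, q = 8, r = 1, s = 1.
Check constraint 3: r - q = -7; constraint 8: r + p = 4. The remaining constraints are straightforward to verify.

Satisfiable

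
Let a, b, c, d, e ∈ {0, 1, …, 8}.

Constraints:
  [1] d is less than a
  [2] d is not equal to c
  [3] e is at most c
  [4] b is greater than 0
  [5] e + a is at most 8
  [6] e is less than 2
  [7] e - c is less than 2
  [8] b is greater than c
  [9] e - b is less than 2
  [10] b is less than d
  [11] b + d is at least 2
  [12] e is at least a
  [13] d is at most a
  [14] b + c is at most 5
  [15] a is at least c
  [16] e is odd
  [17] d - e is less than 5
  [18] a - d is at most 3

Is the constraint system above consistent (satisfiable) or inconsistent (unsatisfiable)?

Unsatisfiable

Constraints 1, 3, 8, 10, and 12 give c < b, b < d, d < a, a ≤ e, e ≤ c. Chaining: c < b < d < a ≤ e ≤ c, which forces c < c — impossible.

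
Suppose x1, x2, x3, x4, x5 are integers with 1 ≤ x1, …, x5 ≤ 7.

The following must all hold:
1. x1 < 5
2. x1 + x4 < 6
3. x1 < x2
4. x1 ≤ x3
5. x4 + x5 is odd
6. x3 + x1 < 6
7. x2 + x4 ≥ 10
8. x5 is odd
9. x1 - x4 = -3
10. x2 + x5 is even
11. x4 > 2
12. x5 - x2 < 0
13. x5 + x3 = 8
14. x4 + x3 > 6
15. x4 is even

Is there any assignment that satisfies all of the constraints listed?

Try x1 = 1, x2 = 7, x3 = 3, x4 = 4, x5 = 5.
Check constraint 2: x1 + x4 = 5; constraint 6: x3 + x1 = 4; constraint 7: x2 + x4 = 11. The remaining constraints are straightforward to verify.

Satisfiable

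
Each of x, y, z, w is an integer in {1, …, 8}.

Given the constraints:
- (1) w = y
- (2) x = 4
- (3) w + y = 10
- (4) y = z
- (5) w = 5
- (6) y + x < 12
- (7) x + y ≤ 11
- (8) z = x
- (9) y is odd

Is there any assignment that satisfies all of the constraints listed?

Unsatisfiable

Constraint 5 fixes w = 5 and constraint 2 fixes x = 4. Constraints 1, 4, and 8 give w = y = z = x, so w = x. But 5 ≠ 4 — contradiction.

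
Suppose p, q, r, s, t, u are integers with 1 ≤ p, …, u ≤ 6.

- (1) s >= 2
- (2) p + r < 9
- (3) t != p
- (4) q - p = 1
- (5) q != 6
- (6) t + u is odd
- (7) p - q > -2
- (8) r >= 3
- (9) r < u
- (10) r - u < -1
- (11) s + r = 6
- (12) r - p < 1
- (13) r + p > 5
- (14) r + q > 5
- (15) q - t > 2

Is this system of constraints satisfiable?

Setting (p, q, r, s, t, u) = (4, 5, 3, 3, 2, 5) satisfies everything: constraint 2: p + r = 7; constraint 4: q - p = 1, and the others follow.

Satisfiable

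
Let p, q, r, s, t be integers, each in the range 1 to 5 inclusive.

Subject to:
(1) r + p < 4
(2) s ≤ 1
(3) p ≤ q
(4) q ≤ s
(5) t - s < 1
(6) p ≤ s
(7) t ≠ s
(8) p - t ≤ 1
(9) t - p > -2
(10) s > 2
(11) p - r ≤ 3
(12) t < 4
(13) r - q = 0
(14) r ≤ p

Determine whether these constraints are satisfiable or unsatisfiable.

From constraint 10: s ≥ 3. From constraint 2: s ≤ 1. But 1 < 3, so no value of s works.

Unsatisfiable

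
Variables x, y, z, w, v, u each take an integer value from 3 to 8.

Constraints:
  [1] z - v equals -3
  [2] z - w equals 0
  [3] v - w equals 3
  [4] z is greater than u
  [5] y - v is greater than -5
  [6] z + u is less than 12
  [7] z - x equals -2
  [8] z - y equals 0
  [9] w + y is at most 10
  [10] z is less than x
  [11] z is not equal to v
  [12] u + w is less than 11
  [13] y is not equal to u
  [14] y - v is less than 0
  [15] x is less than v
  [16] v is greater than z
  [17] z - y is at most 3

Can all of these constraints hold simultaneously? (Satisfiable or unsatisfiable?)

Satisfiable

Try x = 7, y = 5, z = 5, w = 5, v = 8, u = 4.
Check constraint 1: z - v = -3; constraint 2: z - w = 0; constraint 3: v - w = 3. The remaining constraints are straightforward to verify.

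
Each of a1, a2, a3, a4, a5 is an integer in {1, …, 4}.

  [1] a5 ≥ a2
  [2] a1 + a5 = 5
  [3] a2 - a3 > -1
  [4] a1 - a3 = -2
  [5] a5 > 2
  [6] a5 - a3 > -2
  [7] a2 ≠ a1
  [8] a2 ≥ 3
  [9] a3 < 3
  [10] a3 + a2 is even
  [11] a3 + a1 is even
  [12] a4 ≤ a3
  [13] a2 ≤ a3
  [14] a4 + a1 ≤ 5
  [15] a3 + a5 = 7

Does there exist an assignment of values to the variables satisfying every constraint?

Unsatisfiable

From constraints 8 and 13: a3 ≥ a2 and a2 ≥ 3, so a3 ≥ 3. From constraint 9: a3 ≤ 2. But 2 < 3, so no value of a3 works.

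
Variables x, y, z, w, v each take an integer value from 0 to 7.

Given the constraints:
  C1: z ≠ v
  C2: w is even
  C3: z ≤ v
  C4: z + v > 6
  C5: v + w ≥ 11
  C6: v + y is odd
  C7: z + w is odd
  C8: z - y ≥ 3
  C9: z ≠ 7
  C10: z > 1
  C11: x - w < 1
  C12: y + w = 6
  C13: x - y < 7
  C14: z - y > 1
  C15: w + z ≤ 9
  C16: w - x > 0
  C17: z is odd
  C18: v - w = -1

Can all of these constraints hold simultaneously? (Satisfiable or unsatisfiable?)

Satisfiable

One satisfying assignment is x = 5, y = 0, z = 3, w = 6, v = 5.
For the less obvious constraints — constraint 4: z + v = 8; constraint 5: v + w = 11 — and the others hold by inspection.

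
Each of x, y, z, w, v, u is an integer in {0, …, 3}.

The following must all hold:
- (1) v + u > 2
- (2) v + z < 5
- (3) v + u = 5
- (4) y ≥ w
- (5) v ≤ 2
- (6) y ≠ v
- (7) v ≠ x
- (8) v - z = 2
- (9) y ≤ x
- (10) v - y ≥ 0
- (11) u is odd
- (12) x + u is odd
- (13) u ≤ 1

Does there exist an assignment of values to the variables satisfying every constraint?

From constraint 5: v ≤ 2. From constraint 13: u ≤ 1. Hence v + u ≤ 3. But constraint 3 requires v + u = 5, and 5 > 3. Contradiction.

Unsatisfiable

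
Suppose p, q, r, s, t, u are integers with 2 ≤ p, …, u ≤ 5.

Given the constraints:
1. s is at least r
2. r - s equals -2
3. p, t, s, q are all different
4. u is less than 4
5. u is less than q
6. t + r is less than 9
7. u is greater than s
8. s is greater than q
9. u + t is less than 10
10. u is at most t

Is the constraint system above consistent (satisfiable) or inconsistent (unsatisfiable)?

Constraints 5, 7, and 8 give u < q, q < s, s < u. Chaining: u < q < s < u, which forces u < u — impossible.

Unsatisfiable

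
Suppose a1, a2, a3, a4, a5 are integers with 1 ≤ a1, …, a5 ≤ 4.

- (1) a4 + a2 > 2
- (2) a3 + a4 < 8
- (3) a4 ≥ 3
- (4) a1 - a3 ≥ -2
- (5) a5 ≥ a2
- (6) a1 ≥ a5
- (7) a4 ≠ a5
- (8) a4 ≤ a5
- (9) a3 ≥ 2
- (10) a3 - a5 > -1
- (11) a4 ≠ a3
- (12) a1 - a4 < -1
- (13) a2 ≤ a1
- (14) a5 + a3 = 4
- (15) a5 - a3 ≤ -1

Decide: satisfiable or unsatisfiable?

From constraints 3 and 8: a5 ≥ a4 ≥ 3. From constraint 9: a3 ≥ 2. Hence a5 + a3 ≥ 5. But constraint 14 requires a5 + a3 = 4, and 4 < 5. Contradiction.

Unsatisfiable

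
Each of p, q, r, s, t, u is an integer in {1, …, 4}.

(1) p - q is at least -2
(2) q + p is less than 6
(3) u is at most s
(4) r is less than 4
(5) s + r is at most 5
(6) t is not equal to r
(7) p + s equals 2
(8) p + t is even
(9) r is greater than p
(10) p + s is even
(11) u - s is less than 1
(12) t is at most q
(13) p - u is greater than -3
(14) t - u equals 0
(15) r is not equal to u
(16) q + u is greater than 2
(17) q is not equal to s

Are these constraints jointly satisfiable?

Satisfiable

The assignment p = 1, q = 3, r = 3, s = 1, t = 1, u = 1 works:
  constraint 1 holds since p - q = -2.
  constraint 2 holds since q + p = 4.
The rest check out directly.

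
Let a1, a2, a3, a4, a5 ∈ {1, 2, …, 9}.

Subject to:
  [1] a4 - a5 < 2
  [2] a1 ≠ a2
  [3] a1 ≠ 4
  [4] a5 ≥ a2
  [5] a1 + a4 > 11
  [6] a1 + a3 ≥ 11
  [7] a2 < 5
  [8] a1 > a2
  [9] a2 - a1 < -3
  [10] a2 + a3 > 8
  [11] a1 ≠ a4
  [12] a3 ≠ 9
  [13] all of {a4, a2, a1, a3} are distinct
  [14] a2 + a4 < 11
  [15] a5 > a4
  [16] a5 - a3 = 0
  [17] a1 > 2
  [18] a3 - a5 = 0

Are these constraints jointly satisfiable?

Satisfiable

Try a1 = 6, a2 = 2, a3 = 8, a4 = 7, a5 = 8.
Check constraint 1: a4 - a5 = -1; constraint 5: a1 + a4 = 13; constraint 6: a1 + a3 = 14. The remaining constraints are straightforward to verify.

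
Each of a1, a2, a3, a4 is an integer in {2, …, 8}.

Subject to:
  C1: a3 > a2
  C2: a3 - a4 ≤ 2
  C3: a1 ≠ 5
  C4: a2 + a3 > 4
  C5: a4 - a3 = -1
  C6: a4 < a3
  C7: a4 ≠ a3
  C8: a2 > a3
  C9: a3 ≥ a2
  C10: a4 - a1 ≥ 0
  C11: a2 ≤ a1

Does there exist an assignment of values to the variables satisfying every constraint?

Constraints 6, 8, 10, and 11 give a3 < a2, a2 ≤ a1, a1 ≤ a4, a4 < a3. Chaining: a3 < a2 ≤ a1 ≤ a4 < a3, which forces a3 < a3 — impossible.

Unsatisfiable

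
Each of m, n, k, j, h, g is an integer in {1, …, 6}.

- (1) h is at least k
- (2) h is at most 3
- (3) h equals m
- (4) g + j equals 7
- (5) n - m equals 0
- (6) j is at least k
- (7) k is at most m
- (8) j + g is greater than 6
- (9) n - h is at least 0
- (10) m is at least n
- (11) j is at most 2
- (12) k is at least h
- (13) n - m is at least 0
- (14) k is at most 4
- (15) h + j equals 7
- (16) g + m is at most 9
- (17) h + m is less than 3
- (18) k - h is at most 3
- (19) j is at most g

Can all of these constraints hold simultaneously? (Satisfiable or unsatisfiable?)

Unsatisfiable

From constraints 12 and 14: h ≤ k ≤ 4. From constraint 11: j ≤ 2. Hence h + j ≤ 6. But constraint 15 requires h + j = 7, and 7 > 6. Contradiction.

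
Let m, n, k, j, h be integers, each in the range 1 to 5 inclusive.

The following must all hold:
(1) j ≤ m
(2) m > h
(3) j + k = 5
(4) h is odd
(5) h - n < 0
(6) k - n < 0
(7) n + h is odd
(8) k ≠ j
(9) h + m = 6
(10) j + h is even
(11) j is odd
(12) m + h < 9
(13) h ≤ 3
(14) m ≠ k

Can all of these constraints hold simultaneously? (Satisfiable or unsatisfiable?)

Satisfiable

Take m = 5, n = 4, k = 2, j = 3, h = 1. Then constraint 3: j + k = 5; constraint 5: h - n = -3; constraint 6: k - n = -2, and every other listed constraint is also met.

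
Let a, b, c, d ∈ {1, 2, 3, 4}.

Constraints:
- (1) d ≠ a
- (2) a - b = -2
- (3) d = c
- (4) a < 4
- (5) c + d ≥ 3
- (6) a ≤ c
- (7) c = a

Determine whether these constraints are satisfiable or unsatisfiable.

Unsatisfiable

From constraints 3 and 7, d = c = a, so d = a. But constraint 1 says d ≠ a. Contradiction.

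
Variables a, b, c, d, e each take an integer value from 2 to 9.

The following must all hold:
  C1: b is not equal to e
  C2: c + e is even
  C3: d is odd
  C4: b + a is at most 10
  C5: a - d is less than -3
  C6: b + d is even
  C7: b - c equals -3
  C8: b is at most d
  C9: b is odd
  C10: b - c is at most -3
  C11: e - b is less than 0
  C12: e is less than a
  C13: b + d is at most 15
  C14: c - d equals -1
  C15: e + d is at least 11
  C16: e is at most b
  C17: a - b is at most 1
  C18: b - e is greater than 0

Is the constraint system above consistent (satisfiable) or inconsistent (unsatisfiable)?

Try a = 5, b = 5, c = 8, d = 9, e = 2.
Check constraint 4: b + a = 10; constraint 5: a - d = -4; constraint 7: b - c = -3. The remaining constraints are straightforward to verify.

Satisfiable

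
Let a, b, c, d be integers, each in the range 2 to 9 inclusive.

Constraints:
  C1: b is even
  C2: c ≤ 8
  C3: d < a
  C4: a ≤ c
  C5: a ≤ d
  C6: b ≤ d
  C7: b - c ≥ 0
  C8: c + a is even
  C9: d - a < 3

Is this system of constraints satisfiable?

Constraints 3, 4, 6, and 7 give d < a, a ≤ c, c ≤ b, b ≤ d. Chaining: d < a ≤ c ≤ b ≤ d, which forces d < d — impossible.

Unsatisfiable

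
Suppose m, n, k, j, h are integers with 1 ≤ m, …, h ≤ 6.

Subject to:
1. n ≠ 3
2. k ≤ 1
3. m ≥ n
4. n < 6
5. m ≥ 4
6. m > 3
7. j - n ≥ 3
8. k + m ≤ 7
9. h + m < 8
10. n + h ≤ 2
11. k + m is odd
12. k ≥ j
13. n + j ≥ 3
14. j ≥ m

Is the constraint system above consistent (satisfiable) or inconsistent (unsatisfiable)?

Unsatisfiable

From constraints 5 and 14: j ≥ m and m ≥ 4, so j ≥ 4. From constraints 2 and 12: j ≤ k and k ≤ 1, so j ≤ 1. But 1 < 4, so no value of j works.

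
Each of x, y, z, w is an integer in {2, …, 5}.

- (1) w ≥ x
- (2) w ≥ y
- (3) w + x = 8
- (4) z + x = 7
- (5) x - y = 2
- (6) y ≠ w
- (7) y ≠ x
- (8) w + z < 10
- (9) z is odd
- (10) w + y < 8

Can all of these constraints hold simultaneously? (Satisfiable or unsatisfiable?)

One satisfying assignment is x = 4, y = 2, z = 3, w = 4.
For the less obvious constraints — constraint 3: w + x = 8; constraint 4: z + x = 7 — and the others hold by inspection.

Satisfiable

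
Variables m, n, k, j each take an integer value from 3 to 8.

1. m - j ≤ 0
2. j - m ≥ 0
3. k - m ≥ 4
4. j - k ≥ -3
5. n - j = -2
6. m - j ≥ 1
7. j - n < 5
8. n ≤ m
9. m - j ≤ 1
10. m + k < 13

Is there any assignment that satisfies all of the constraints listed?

Unsatisfiable

Constraints 3, 4, and 6 give m − j ≥ 1, j − k ≥ -3, k − m ≥ 4.
Adding all 3 inequalities: the left sides telescope to 0, and the right sides sum to 1 + (-3) + 4 = 2. So 0 ≥ 2, which is false.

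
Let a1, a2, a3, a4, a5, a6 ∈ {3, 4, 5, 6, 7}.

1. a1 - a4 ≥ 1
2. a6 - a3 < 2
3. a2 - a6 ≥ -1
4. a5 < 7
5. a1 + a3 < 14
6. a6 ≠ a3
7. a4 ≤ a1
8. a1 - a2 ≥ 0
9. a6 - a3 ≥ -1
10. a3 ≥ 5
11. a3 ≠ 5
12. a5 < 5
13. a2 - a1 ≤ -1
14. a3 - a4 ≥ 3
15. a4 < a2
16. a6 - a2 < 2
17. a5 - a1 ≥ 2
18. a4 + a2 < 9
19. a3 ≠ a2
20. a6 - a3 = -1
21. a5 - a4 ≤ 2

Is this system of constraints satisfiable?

Constraints 3, 9, 13, 14, 17, and 21 give a4 − a5 ≥ -2, a5 − a1 ≥ 2, a1 − a2 ≥ 1, a2 − a6 ≥ -1, a6 − a3 ≥ -1, a3 − a4 ≥ 3.
Adding all 6 inequalities: the left sides telescope to 0, and the right sides sum to (-2) + 2 + 1 + (-1) + (-1) + 3 = 2. So 0 ≥ 2, which is false.

Unsatisfiable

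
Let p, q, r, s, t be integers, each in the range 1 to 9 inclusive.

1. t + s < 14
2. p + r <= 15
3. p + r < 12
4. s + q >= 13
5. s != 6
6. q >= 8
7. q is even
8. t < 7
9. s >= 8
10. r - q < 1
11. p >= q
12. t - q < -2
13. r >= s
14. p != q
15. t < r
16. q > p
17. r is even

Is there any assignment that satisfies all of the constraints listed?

From constraints 6 and 11: p ≥ q ≥ 8. From constraints 9 and 13: r ≥ s ≥ 8. Hence p + r ≥ 16. But constraint 2 requires p + r ≤ 15, and 15 < 16. Contradiction.

Unsatisfiable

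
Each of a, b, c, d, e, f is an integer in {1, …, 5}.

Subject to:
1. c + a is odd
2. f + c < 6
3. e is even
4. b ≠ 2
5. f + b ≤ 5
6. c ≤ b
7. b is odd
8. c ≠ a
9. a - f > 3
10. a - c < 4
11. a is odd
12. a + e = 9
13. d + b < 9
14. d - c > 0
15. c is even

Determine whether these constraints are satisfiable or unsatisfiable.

Satisfiable

Take a = 5, b = 3, c = 2, d = 5, e = 4, f = 1. Then constraint 2: f + c = 3; constraint 5: f + b = 4, and every other listed constraint is also met.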